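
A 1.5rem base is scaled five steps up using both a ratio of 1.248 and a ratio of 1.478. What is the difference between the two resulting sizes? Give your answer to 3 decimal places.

6.038rem

At 1.248: 1.5 × 1.248⁵ = 4.54113rem
At 1.478: 1.5 × 1.478⁵ = 10.57946rem
Difference: 10.57946 − 4.54113 = 6.03833rem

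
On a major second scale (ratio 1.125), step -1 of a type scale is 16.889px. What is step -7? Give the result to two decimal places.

8.33px

16.889 ÷ 1.125⁶ = 16.889 ÷ 2.02729 ≈ 8.331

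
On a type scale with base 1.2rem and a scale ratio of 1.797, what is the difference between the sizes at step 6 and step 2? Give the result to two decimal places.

36.53rem

Step 2: 1.2 × 1.797² = 3.8751rem
Step 6: 1.2 × 1.797⁶ = 40.4082rem
Difference: 40.4082 − 3.8751 = 36.5331rem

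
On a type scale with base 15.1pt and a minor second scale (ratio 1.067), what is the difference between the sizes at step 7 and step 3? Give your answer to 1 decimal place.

5.4pt

Step 3: 15.1 × 1.067³ = 18.343pt
Step 7: 15.1 × 1.067⁷ = 23.775pt
Difference: 23.775 − 18.343 = 5.432pt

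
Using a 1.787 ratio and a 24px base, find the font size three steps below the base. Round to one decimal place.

4.2px

Each step on a modular scale multiplies by the ratio, so the size n steps from the base is base × ratioⁿ.
24.0 ÷ 1.787³ = 24.0 ÷ 5.70655 ≈ 4.21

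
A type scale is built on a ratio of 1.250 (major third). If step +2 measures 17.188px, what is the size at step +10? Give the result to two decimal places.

102.45px

17.188 × 1.250⁸ = 17.188 × 5.96046 ≈ 102.448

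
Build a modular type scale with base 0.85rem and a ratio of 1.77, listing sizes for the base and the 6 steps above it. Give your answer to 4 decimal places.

Step 0: 0.85rem
Step 1: 0.85 × 1.77 = 1.5045
Step 2: 0.85 × 1.77² = 2.6630
Step 3: 0.85 × 1.77³ = 4.7134
Step 4: 0.85 × 1.77⁴ = 8.3428
Step 5: 0.85 × 1.77⁵ = 14.7668
Step 6: 0.85 × 1.77⁶ = 26.1372

0.8500rem, 1.5045rem, 2.6630rem, 4.7134rem, 8.3428rem, 14.7668rem, 26.1372rem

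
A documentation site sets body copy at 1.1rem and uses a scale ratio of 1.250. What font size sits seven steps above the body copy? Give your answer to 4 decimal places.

Every step multiplies by the scale ratio.
1.1 × 1.250⁷ = 1.1 × 4.76837 ≈ 5.2452

5.2452rem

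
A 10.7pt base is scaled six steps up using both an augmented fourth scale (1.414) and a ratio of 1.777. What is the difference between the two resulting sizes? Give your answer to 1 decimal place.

Augmented fourth: 10.7 × 1.414⁶ = 85.522pt
At 1.777: 10.7 × 1.777⁶ = 336.906pt
Difference: 336.906 − 85.522 = 251.384pt

251.4pt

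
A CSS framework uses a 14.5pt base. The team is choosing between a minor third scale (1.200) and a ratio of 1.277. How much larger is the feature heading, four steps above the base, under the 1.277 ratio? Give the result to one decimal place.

8.5pt

Minor third: 14.5 × 1.200⁴ = 30.067pt
At 1.277: 14.5 × 1.277⁴ = 38.560pt
Difference: 38.560 − 30.067 = 8.493pt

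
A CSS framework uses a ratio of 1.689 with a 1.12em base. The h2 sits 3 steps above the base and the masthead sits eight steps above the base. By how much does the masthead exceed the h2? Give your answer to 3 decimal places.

Step 3: 1.12 × 1.689³ = 5.39644em
Step 8: 1.12 × 1.689⁸ = 74.17460em
Difference: 74.17460 − 5.39644 = 68.77816em

68.778em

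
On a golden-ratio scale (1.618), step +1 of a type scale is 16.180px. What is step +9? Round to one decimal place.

760.0px

The gap is 9 − (1) = 8 steps, so the factor is 1.618^8.
16.180 × 1.618⁸ = 16.180 × 46.97082 ≈ 759.988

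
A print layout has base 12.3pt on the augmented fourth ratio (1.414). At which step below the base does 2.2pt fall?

1.414ⁿ = 12.3 / 2.2 = 5.5909
n = ln(5.5909) / ln(1.414) = 1.7211 / 0.3464 ≈ 4.97

5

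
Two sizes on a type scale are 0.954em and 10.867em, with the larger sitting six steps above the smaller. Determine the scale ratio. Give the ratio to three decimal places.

The ratio satisfies 0.954 × r⁶ = 10.867, so r = (10.867 / 0.954)^(1/6).
r = 11.3910^(1/6) ≈ 1.5000

1.500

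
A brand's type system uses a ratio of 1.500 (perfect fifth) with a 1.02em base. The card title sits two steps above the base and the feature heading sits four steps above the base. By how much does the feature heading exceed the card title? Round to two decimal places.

2.87em

Step 2: 1.02 × 1.500² = 2.2950em
Step 4: 1.02 × 1.500⁴ = 5.1638em
Difference: 5.1638 − 2.2950 = 2.8688em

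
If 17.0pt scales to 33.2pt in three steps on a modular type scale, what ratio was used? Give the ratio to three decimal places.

The ratio satisfies 17.0 × r³ = 33.2, so r = (33.2 / 17.0)^(1/3).
r = 1.9529^(1/3) ≈ 1.2500

1.250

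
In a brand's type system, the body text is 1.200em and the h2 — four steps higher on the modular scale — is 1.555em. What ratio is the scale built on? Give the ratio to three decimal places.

r⁴ = 1.555 / 1.200, so r = (1.555/1.200)^(1/4).
r = 1.2958^(1/4) ≈ 1.0669

1.067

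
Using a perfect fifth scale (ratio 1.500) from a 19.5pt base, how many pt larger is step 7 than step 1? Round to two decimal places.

303.93pt

Step 1: 19.5 × 1.500 = 29.2500pt
Step 7: 19.5 × 1.500⁷ = 333.1758pt
Difference: 333.1758 − 29.2500 = 303.9258pt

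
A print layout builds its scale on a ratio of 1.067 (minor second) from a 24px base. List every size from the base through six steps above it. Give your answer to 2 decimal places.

24.00px, 25.61px, 27.32px, 29.15px, 31.11px, 33.19px, 35.42px

Step 0: 24px
Step 1: 24.0 × 1.067 = 25.61
Step 2: 24.0 × 1.067² = 27.32
Step 3: 24.0 × 1.067³ = 29.15
Step 4: 24.0 × 1.067⁴ = 31.11
Step 5: 24.0 × 1.067⁵ = 33.19
Step 6: 24.0 × 1.067⁶ = 35.42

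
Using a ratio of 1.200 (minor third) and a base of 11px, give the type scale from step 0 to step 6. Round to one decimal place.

Step 0: 11px
Step 1: 11.0 × 1.200 = 13.2
Step 2: 11.0 × 1.200² = 15.8
Step 3: 11.0 × 1.200³ = 19.0
Step 4: 11.0 × 1.200⁴ = 22.8
Step 5: 11.0 × 1.200⁵ = 27.4
Step 6: 11.0 × 1.200⁶ = 32.8

11.0px, 13.2px, 15.8px, 19.0px, 22.8px, 27.4px, 32.8px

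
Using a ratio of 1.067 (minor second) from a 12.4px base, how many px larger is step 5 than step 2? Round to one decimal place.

3.0px

Step 2: 12.4 × 1.067² = 14.117px
Step 5: 12.4 × 1.067⁵ = 17.149px
Difference: 17.149 − 14.117 = 3.032px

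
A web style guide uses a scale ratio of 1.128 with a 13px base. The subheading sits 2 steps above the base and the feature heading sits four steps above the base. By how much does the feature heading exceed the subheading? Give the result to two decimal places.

4.51px

Step 2: 13.0 × 1.128² = 16.5410px
Step 4: 13.0 × 1.128⁴ = 21.0465px
Difference: 21.0465 − 16.5410 = 4.5055px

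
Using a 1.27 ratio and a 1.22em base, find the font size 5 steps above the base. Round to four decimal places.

Every step multiplies by the scale ratio.
1.22 × 1.27⁵ = 1.22 × 3.30384 ≈ 4.0307

4.0307em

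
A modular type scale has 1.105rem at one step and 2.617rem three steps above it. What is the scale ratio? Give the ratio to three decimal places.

The ratio satisfies 1.105 × r³ = 2.617, so r = (2.617 / 1.105)^(1/3).
r = 2.3683^(1/3) ≈ 1.3329

1.333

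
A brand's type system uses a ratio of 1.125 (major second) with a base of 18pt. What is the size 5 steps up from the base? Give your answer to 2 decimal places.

Every step multiplies by the scale ratio.
18.0 × 1.125⁵ = 18.0 × 1.80203 ≈ 32.44

32.44pt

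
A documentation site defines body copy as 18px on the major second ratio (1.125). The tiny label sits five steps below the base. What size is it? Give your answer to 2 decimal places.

9.99px

18.0 ÷ 1.125⁵ = 18.0 ÷ 1.80203 ≈ 9.99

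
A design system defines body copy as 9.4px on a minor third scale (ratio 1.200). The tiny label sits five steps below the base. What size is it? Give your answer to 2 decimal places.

Each step on a modular scale multiplies by the ratio, so the size n steps from the base is base × ratioⁿ.
9.4 ÷ 1.200⁵ = 9.4 ÷ 2.48832 ≈ 3.78

3.78px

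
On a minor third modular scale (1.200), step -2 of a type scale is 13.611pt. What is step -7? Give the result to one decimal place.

13.611 ÷ 1.200⁵ = 13.611 ÷ 2.48832 ≈ 5.470

5.5pt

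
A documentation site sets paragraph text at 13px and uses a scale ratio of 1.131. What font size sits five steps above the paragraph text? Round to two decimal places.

24.06px

A modular type scale is a geometric sequence: sizeₙ = base × rⁿ.
13.0 × 1.131⁵ = 13.0 × 1.85060 ≈ 24.06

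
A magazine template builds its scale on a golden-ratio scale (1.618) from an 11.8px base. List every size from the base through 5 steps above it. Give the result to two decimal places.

11.80px, 19.09px, 30.89px, 49.98px, 80.87px, 130.85px

Step 0: 11.8px
Step 1: 11.8 × 1.618 = 19.09
Step 2: 11.8 × 1.618² = 30.89
Step 3: 11.8 × 1.618³ = 49.98
Step 4: 11.8 × 1.618⁴ = 80.87
Step 5: 11.8 × 1.618⁵ = 130.85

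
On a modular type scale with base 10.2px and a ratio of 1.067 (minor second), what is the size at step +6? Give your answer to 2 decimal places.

15.05px

Every step multiplies by the scale ratio.
10.2 × 1.067⁶ = 10.2 × 1.47566 ≈ 15.05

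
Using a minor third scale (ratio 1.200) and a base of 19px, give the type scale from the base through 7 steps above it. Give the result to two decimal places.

19.00px, 22.80px, 27.36px, 32.83px, 39.40px, 47.28px, 56.73px, 68.08px

Step 0: 19px
Step 1: 19.0 × 1.200 = 22.80
Step 2: 19.0 × 1.200² = 27.36
Step 3: 19.0 × 1.200³ = 32.83
Step 4: 19.0 × 1.200⁴ = 39.40
Step 5: 19.0 × 1.200⁵ = 47.28
Step 6: 19.0 × 1.200⁶ = 56.73
Step 7: 19.0 × 1.200⁷ = 68.08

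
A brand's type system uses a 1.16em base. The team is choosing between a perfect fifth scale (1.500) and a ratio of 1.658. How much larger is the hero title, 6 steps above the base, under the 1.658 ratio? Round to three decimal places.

Perfect fifth: 1.16 × 1.500⁶ = 13.21312em
At 1.658: 1.16 × 1.658⁶ = 24.09712em
Difference: 24.09712 − 13.21312 = 10.88400em

10.884em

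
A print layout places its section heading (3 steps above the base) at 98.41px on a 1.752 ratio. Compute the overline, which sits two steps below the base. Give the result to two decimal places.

98.41 ÷ 1.752⁵ = 98.41 ÷ 16.50709 ≈ 5.962

5.96px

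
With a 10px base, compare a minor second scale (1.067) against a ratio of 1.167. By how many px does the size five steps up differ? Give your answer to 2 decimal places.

7.81px

Minor second: 10.0 × 1.067⁵ = 13.8300px
At 1.167: 10.0 × 1.167⁵ = 21.6448px
Difference: 21.6448 − 13.8300 = 7.8148px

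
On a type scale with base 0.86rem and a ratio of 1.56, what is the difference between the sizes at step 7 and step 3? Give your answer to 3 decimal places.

16.071rem

Step 3: 0.86 × 1.56³ = 3.26492rem
Step 7: 0.86 × 1.56⁷ = 19.33618rem
Difference: 19.33618 − 3.26492 = 16.07126rem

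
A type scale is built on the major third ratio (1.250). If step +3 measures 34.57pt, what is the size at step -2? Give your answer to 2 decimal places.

11.33pt

The gap is -2 − (3) = -5 steps, so the factor is 1.250^-5.
34.57 ÷ 1.250⁵ = 34.57 ÷ 3.05176 ≈ 11.328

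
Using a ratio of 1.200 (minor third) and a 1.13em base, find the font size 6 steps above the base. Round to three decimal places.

3.374em

Every step multiplies by the scale ratio.
1.13 × 1.200⁶ = 1.13 × 2.98598 ≈ 3.374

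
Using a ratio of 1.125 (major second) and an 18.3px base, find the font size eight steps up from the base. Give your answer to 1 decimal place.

Each step on a modular scale multiplies by the ratio, so the size n steps from the base is base × ratioⁿ.
18.3 × 1.125⁸ = 18.3 × 2.56578 ≈ 46.95

47.0px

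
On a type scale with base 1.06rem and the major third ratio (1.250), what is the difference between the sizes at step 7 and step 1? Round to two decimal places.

Step 1: 1.06 × 1.250 = 1.3250rem
Step 7: 1.06 × 1.250⁷ = 5.0545rem
Difference: 5.0545 − 1.3250 = 3.7295rem

3.73rem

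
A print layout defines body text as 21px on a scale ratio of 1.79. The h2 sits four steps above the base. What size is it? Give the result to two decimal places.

215.59px

21.0 × 1.79⁴ = 21.0 × 10.26626 ≈ 215.59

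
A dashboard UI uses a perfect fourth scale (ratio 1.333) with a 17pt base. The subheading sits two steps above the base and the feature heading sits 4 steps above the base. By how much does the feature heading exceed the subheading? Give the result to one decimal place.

Step 2: 17.0 × 1.333² = 30.207pt
Step 4: 17.0 × 1.333⁴ = 53.675pt
Difference: 53.675 − 30.207 = 23.468pt

23.5pt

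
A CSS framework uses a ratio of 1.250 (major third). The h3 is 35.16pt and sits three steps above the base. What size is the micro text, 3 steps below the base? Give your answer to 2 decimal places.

Moving from step +3 to step -3 is 6 steps down, so divide by r⁶.
35.16 ÷ 1.250⁶ = 35.16 ÷ 3.81470 ≈ 9.217

9.22pt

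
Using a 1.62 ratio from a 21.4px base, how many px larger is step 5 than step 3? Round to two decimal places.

Step 3: 21.4 × 1.62³ = 90.9827px
Step 5: 21.4 × 1.62⁵ = 238.7750px
Difference: 238.7750 − 90.9827 = 147.7923px

147.79px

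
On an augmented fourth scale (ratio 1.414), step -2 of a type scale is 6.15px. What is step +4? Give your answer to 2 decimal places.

The gap is 4 − (-2) = 6 steps, so the factor is 1.414^6.
6.15 × 1.414⁶ = 6.15 × 7.99275 ≈ 49.155

49.16px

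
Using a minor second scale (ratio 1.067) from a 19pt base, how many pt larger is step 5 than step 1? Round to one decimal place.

Step 1: 19.0 × 1.067 = 20.273pt
Step 5: 19.0 × 1.067⁵ = 26.277pt
Difference: 26.277 − 20.273 = 6.004pt

6.0pt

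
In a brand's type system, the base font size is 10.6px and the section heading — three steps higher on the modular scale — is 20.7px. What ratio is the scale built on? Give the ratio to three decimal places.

r³ = 20.7 / 10.6, so r = (20.7/10.6)^(1/3).
r = 1.9528^(1/3) ≈ 1.2499

1.250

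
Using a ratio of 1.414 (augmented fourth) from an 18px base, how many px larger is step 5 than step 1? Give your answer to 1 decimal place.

Step 1: 18.0 × 1.414 = 25.452px
Step 5: 18.0 × 1.414⁵ = 101.747px
Difference: 101.747 − 25.452 = 76.295px

76.3px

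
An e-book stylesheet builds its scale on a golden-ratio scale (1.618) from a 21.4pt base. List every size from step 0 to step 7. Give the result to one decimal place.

Step 0: 21.4pt
Step 1: 21.4 × 1.618 = 34.6
Step 2: 21.4 × 1.618² = 56.0
Step 3: 21.4 × 1.618³ = 90.6
Step 4: 21.4 × 1.618⁴ = 146.7
Step 5: 21.4 × 1.618⁵ = 237.3
Step 6: 21.4 × 1.618⁶ = 384.0
Step 7: 21.4 × 1.618⁷ = 621.2

21.4pt, 34.6pt, 56.0pt, 90.6pt, 146.7pt, 237.3pt, 384.0pt, 621.2pt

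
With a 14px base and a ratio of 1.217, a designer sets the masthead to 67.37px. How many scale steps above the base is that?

8

1.217ⁿ = 67.37 / 14 = 4.8121
n = ln(4.8121) / ln(1.217) = 1.5711 / 0.1964 ≈ 8.00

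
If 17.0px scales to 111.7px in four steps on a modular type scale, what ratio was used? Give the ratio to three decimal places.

1.601

The ratio satisfies 17.0 × r⁴ = 111.7, so r = (111.7 / 17.0)^(1/4).
r = 6.5706^(1/4) ≈ 1.6010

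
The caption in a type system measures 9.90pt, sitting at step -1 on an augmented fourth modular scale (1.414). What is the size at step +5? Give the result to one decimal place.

9.90 × 1.414⁶ = 9.90 × 7.99275 ≈ 79.128

79.1pt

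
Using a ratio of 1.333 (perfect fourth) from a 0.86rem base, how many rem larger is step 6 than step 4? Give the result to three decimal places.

Step 4: 0.86 × 1.333⁴ = 2.71531rem
Step 6: 0.86 × 1.333⁶ = 4.82480rem
Difference: 4.82480 − 2.71531 = 2.10949rem

2.109rem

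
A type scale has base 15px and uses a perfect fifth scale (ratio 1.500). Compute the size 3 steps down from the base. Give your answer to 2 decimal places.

15.0 ÷ 1.500³ = 15.0 ÷ 3.37500 ≈ 4.44

4.44px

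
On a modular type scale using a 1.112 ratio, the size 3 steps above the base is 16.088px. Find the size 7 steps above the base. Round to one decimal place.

24.6px

Moving from step +3 to step +7 is 4 steps up, so multiply by r⁴.
16.088 × 1.112⁴ = 16.088 × 1.52904 ≈ 24.599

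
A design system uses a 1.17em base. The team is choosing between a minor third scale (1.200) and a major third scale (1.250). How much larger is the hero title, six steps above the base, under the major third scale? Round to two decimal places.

Minor third: 1.17 × 1.200⁶ = 3.4936em
Major third: 1.17 × 1.250⁶ = 4.4632em
Difference: 4.4632 − 3.4936 = 0.9696em

0.97em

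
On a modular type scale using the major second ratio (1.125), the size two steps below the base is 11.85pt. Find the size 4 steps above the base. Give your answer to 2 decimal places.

24.02pt

Moving from step -2 to step +4 is 6 steps up, so multiply by r⁶.
11.85 × 1.125⁶ = 11.85 × 2.02729 ≈ 24.023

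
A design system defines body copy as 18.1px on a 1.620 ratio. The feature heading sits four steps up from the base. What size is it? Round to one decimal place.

Each step on a modular scale multiplies by the ratio, so the size n steps from the base is base × ratioⁿ.
18.1 × 1.620⁴ = 18.1 × 6.88748 ≈ 124.66

124.7px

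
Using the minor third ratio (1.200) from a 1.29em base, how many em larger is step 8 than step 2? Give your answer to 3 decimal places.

Step 2: 1.29 × 1.200² = 1.85760em
Step 8: 1.29 × 1.200⁸ = 5.54676em
Difference: 5.54676 − 1.85760 = 3.68916em

3.689em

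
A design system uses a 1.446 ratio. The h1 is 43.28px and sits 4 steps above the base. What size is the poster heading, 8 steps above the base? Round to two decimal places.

Moving from step +4 to step +8 is 4 steps up, so multiply by r⁴.
43.28 × 1.446⁴ = 43.28 × 4.37193 ≈ 189.217

189.22px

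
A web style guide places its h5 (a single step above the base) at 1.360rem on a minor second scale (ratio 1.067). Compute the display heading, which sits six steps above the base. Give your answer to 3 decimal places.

Moving from step +1 to step +6 is 5 steps up, so multiply by r⁵.
1.360 × 1.067⁵ = 1.360 × 1.38300 ≈ 1.881

1.881rem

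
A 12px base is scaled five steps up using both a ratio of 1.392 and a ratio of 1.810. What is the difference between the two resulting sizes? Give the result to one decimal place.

170.4px

At 1.392: 12.0 × 1.392⁵ = 62.716px
At 1.810: 12.0 × 1.810⁵ = 233.117px
Difference: 233.117 − 62.716 = 170.401px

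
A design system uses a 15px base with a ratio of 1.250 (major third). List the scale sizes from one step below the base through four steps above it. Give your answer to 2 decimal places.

12.00px, 15.00px, 18.75px, 23.44px, 29.30px, 36.62px

Step -1: 15.0 ÷ 1.250 = 12.00
Step 0: 15px
Step 1: 15.0 × 1.250 = 18.75
Step 2: 15.0 × 1.250² = 23.44
Step 3: 15.0 × 1.250³ = 29.30
Step 4: 15.0 × 1.250⁴ = 36.62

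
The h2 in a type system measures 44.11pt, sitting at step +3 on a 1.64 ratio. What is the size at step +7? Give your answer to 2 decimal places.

44.11 × 1.64⁴ = 44.11 × 7.23395 ≈ 319.089

319.09pt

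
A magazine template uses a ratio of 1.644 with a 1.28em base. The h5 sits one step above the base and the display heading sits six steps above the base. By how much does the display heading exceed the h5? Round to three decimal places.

23.167em

Step 1: 1.28 × 1.644 = 2.10432em
Step 6: 1.28 × 1.644⁶ = 25.27091em
Difference: 25.27091 − 2.10432 = 23.16659em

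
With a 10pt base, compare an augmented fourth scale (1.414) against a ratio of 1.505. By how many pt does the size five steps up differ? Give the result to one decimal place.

Augmented fourth: 10.0 × 1.414⁵ = 56.526pt
At 1.505: 10.0 × 1.505⁵ = 77.212pt
Difference: 77.212 − 56.526 = 20.686pt

20.7pt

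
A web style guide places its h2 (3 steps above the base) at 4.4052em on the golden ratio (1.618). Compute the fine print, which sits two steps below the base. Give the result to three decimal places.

4.4052 ÷ 1.618⁵ = 4.4052 ÷ 11.08901 ≈ 0.397

0.397em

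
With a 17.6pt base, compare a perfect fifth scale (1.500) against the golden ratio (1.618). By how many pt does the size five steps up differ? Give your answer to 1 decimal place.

61.5pt

Perfect fifth: 17.6 × 1.500⁵ = 133.650pt
Golden ratio: 17.6 × 1.618⁵ = 195.166pt
Difference: 195.166 − 133.650 = 61.516pt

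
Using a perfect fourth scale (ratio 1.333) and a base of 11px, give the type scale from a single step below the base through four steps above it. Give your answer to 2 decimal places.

Step -1: 11.0 ÷ 1.333 = 8.25
Step 0: 11px
Step 1: 11.0 × 1.333 = 14.66
Step 2: 11.0 × 1.333² = 19.55
Step 3: 11.0 × 1.333³ = 26.05
Step 4: 11.0 × 1.333⁴ = 34.73

8.25px, 11.00px, 14.66px, 19.55px, 26.05px, 34.73px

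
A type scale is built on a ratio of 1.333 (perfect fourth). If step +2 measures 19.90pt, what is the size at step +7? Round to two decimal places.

83.75pt

19.90 × 1.333⁵ = 19.90 × 4.20873 ≈ 83.754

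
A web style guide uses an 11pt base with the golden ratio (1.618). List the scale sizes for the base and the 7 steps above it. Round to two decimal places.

Step 0: 11pt
Step 1: 11.0 × 1.618 = 17.80
Step 2: 11.0 × 1.618² = 28.80
Step 3: 11.0 × 1.618³ = 46.59
Step 4: 11.0 × 1.618⁴ = 75.39
Step 5: 11.0 × 1.618⁵ = 121.98
Step 6: 11.0 × 1.618⁶ = 197.36
Step 7: 11.0 × 1.618⁷ = 319.33

11.00pt, 17.80pt, 28.80pt, 46.59pt, 75.39pt, 121.98pt, 197.36pt, 319.33pt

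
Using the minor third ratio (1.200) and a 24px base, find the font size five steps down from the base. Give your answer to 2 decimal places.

A modular type scale is a geometric sequence: sizeₙ = base × rⁿ.
24.0 ÷ 1.200⁵ = 24.0 ÷ 2.48832 ≈ 9.65

9.65px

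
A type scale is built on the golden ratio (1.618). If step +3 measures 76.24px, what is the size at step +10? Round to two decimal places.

2213.26px

Moving from step +3 to step +10 is 7 steps up, so multiply by r⁷.
76.24 × 1.618⁷ = 76.24 × 29.03017 ≈ 2213.260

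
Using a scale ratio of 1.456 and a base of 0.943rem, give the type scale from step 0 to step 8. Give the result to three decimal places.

0.943rem, 1.373rem, 1.999rem, 2.911rem, 4.238rem, 6.170rem, 8.984rem, 13.081rem, 19.046rem

Step 0: 0.943rem
Step 1: 0.943 × 1.456 = 1.373
Step 2: 0.943 × 1.456² = 1.999
Step 3: 0.943 × 1.456³ = 2.911
Step 4: 0.943 × 1.456⁴ = 4.238
Step 5: 0.943 × 1.456⁵ = 6.170
Step 6: 0.943 × 1.456⁶ = 8.984
Step 7: 0.943 × 1.456⁷ = 13.081
Step 8: 0.943 × 1.456⁸ = 19.046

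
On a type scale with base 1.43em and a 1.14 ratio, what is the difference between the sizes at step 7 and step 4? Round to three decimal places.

1.163em

Step 4: 1.43 × 1.14⁴ = 2.41521em
Step 7: 1.43 × 1.14⁷ = 3.57824em
Difference: 3.57824 − 2.41521 = 1.16303em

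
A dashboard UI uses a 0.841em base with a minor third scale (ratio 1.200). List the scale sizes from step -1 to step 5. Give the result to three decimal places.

Step -1: 0.841 ÷ 1.200 = 0.701
Step 0: 0.841em
Step 1: 0.841 × 1.200 = 1.009
Step 2: 0.841 × 1.200² = 1.211
Step 3: 0.841 × 1.200³ = 1.453
Step 4: 0.841 × 1.200⁴ = 1.744
Step 5: 0.841 × 1.200⁵ = 2.093

0.701em, 0.841em, 1.009em, 1.211em, 1.453em, 1.744em, 2.093em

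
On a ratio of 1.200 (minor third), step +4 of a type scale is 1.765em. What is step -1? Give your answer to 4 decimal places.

Moving from step +4 to step -1 is 5 steps down, so divide by r⁵.
1.765 ÷ 1.200⁵ = 1.765 ÷ 2.48832 ≈ 0.7093

0.7093em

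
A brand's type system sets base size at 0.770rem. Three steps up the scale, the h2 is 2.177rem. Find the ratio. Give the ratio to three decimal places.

The ratio satisfies 0.770 × r³ = 2.177, so r = (2.177 / 0.770)^(1/3).
r = 2.8273^(1/3) ≈ 1.4140

1.414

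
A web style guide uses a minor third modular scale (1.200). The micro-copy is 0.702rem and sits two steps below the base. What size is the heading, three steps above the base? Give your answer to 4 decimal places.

The gap is 3 − (-2) = 5 steps, so the factor is 1.200^5.
0.702 × 1.200⁵ = 0.702 × 2.48832 ≈ 1.7468

1.7468rem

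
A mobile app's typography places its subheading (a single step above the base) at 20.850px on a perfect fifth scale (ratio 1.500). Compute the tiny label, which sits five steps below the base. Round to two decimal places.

20.850 ÷ 1.500⁶ = 20.850 ÷ 11.39062 ≈ 1.830

1.83px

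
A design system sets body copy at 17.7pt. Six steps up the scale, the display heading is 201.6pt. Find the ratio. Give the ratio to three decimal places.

1.500

r⁶ = 201.6 / 17.7, so r = (201.6/17.7)^(1/6).
r = 11.3898^(1/6) ≈ 1.5000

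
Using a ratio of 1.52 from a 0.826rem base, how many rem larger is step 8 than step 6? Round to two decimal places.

13.35rem

Step 6: 0.826 × 1.52⁶ = 10.1869rem
Step 8: 0.826 × 1.52⁸ = 23.5358rem
Difference: 23.5358 − 10.1869 = 13.3489rem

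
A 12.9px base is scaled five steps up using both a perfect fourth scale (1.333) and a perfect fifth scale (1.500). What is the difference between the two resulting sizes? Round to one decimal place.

Perfect fourth: 12.9 × 1.333⁵ = 54.293px
Perfect fifth: 12.9 × 1.500⁵ = 97.959px
Difference: 97.959 − 54.293 = 43.666px

43.7px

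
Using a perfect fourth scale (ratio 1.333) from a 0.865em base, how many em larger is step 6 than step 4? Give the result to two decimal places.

Step 4: 0.865 × 1.333⁴ = 2.7311em
Step 6: 0.865 × 1.333⁶ = 4.8529em
Difference: 4.8529 − 2.7311 = 2.1218em

2.12em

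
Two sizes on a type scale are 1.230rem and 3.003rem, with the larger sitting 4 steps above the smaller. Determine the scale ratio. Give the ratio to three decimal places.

The ratio satisfies 1.230 × r⁴ = 3.003, so r = (3.003 / 1.230)^(1/4).
r = 2.4415^(1/4) ≈ 1.2500

1.250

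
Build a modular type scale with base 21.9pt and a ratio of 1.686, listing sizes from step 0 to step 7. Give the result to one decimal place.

21.9pt, 36.9pt, 62.3pt, 105.0pt, 177.0pt, 298.4pt, 503.0pt, 848.1pt

Step 0: 21.9pt
Step 1: 21.9 × 1.686 = 36.9
Step 2: 21.9 × 1.686² = 62.3
Step 3: 21.9 × 1.686³ = 105.0
Step 4: 21.9 × 1.686⁴ = 177.0
Step 5: 21.9 × 1.686⁵ = 298.4
Step 6: 21.9 × 1.686⁶ = 503.0
Step 7: 21.9 × 1.686⁷ = 848.1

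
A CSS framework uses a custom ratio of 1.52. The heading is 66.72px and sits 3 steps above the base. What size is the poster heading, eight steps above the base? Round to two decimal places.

541.34px

66.72 × 1.52⁵ = 66.72 × 8.11368 ≈ 541.345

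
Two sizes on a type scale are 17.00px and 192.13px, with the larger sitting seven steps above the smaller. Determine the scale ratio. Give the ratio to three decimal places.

The ratio satisfies 17.00 × r⁷ = 192.13, so r = (192.13 / 17.00)^(1/7).
r = 11.3018^(1/7) ≈ 1.4140

1.414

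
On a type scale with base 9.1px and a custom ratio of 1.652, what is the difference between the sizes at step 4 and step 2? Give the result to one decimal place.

42.9px

Step 2: 9.1 × 1.652² = 24.835px
Step 4: 9.1 × 1.652⁴ = 67.777px
Difference: 67.777 − 24.835 = 42.942px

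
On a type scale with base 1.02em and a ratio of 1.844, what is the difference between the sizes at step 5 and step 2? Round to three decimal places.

Step 2: 1.02 × 1.844² = 3.46834em
Step 5: 1.02 × 1.844⁵ = 21.74727em
Difference: 21.74727 − 3.46834 = 18.27893em

18.279em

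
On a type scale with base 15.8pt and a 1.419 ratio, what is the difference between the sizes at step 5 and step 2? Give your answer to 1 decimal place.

Step 2: 15.8 × 1.419² = 31.814pt
Step 5: 15.8 × 1.419⁵ = 90.901pt
Difference: 90.901 − 31.814 = 59.087pt

59.1pt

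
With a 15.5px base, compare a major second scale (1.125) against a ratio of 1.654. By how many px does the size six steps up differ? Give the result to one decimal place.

Major second: 15.5 × 1.125⁶ = 31.423px
At 1.654: 15.5 × 1.654⁶ = 317.355px
Difference: 317.355 − 31.423 = 285.932px

285.9px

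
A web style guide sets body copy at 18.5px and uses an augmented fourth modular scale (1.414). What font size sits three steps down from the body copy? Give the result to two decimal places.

A modular type scale is a geometric sequence: sizeₙ = base × rⁿ.
18.5 ÷ 1.414³ = 18.5 ÷ 2.82715 ≈ 6.54

6.54px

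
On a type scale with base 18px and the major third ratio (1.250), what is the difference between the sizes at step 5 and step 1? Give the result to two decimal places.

Step 1: 18.0 × 1.250 = 22.5000px
Step 5: 18.0 × 1.250⁵ = 54.9316px
Difference: 54.9316 − 22.5000 = 32.4316px

32.43px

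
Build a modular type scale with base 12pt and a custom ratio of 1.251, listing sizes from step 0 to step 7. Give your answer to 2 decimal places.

12.00pt, 15.01pt, 18.78pt, 23.49pt, 29.39pt, 36.77pt, 46.00pt, 57.54pt

Step 0: 12pt
Step 1: 12.0 × 1.251 = 15.01
Step 2: 12.0 × 1.251² = 18.78
Step 3: 12.0 × 1.251³ = 23.49
Step 4: 12.0 × 1.251⁴ = 29.39
Step 5: 12.0 × 1.251⁵ = 36.77
Step 6: 12.0 × 1.251⁶ = 46.00
Step 7: 12.0 × 1.251⁷ = 57.54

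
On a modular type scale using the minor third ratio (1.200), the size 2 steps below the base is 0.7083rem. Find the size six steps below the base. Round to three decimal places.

0.342rem

The gap is -6 − (-2) = -4 steps, so the factor is 1.200^-4.
0.7083 ÷ 1.200⁴ = 0.7083 ÷ 2.07360 ≈ 0.342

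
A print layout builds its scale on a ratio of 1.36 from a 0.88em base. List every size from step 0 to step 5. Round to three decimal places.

0.880em, 1.197em, 1.628em, 2.214em, 3.010em, 4.094em

Step 0: 0.88em
Step 1: 0.88 × 1.36 = 1.197
Step 2: 0.88 × 1.36² = 1.628
Step 3: 0.88 × 1.36³ = 2.214
Step 4: 0.88 × 1.36⁴ = 3.010
Step 5: 0.88 × 1.36⁵ = 4.094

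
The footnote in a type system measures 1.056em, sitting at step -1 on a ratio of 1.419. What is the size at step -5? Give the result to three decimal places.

The gap is -5 − (-1) = -4 steps, so the factor is 1.419^-4.
1.056 ÷ 1.419⁴ = 1.056 ÷ 4.05443 ≈ 0.260

0.260em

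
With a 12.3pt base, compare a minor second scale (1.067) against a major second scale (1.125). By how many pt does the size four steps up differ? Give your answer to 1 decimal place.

Minor second: 12.3 × 1.067⁴ = 15.943pt
Major second: 12.3 × 1.125⁴ = 19.702pt
Difference: 19.702 − 15.943 = 3.759pt

3.8pt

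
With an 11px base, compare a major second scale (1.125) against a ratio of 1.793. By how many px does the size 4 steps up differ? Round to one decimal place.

96.1px

Major second: 11.0 × 1.125⁴ = 17.620px
At 1.793: 11.0 × 1.793⁴ = 113.688px
Difference: 113.688 − 17.620 = 96.068px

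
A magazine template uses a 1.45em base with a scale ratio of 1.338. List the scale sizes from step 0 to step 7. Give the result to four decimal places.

1.4500em, 1.9401em, 2.5959em, 3.4733em, 4.6472em, 6.2180em, 8.3196em, 11.1317em

Step 0: 1.45em
Step 1: 1.45 × 1.338 = 1.9401
Step 2: 1.45 × 1.338² = 2.5959
Step 3: 1.45 × 1.338³ = 3.4733
Step 4: 1.45 × 1.338⁴ = 4.6472
Step 5: 1.45 × 1.338⁵ = 6.2180
Step 6: 1.45 × 1.338⁶ = 8.3196
Step 7: 1.45 × 1.338⁷ = 11.1317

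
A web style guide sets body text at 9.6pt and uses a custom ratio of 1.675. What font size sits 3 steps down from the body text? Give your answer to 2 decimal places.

9.6 ÷ 1.675³ = 9.6 ÷ 4.69942 ≈ 2.04

2.04pt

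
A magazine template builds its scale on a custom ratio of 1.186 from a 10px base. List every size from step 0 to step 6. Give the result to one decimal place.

10.0px, 11.9px, 14.1px, 16.7px, 19.8px, 23.5px, 27.8px

Step 0: 10px
Step 1: 10.0 × 1.186 = 11.9
Step 2: 10.0 × 1.186² = 14.1
Step 3: 10.0 × 1.186³ = 16.7
Step 4: 10.0 × 1.186⁴ = 19.8
Step 5: 10.0 × 1.186⁵ = 23.5
Step 6: 10.0 × 1.186⁶ = 27.8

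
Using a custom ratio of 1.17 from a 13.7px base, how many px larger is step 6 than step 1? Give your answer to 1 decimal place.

19.1px

Step 1: 13.7 × 1.17 = 16.029px
Step 6: 13.7 × 1.17⁶ = 35.143px
Difference: 35.143 − 16.029 = 19.114px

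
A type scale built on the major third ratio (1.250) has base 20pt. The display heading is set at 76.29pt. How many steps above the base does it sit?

6

1.250ⁿ = 76.29 / 20 = 3.8145
n = ln(3.8145) / ln(1.250) = 1.3388 / 0.2231 ≈ 6.00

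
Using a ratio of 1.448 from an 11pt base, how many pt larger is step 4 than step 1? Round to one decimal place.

Step 1: 11.0 × 1.448 = 15.928pt
Step 4: 11.0 × 1.448⁴ = 48.358pt
Difference: 48.358 − 15.928 = 32.430pt

32.4pt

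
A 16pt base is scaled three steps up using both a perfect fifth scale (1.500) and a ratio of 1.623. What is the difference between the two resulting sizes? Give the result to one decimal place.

14.4pt

Perfect fifth: 16.0 × 1.500³ = 54.000pt
At 1.623: 16.0 × 1.623³ = 68.403pt
Difference: 68.403 − 54.000 = 14.403pt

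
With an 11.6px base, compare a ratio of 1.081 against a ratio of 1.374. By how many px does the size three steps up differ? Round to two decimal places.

15.44px

At 1.081: 11.6 × 1.081³ = 14.6533px
At 1.374: 11.6 × 1.374³ = 30.0897px
Difference: 30.0897 − 14.6533 = 15.4364px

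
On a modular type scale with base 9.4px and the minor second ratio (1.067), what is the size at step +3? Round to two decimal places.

9.4 × 1.067³ = 9.4 × 1.21477 ≈ 11.42

11.42px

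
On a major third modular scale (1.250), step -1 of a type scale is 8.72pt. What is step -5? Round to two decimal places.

Moving from step -1 to step -5 is 4 steps down, so divide by r⁴.
8.72 ÷ 1.250⁴ = 8.72 ÷ 2.44141 ≈ 3.572

3.57pt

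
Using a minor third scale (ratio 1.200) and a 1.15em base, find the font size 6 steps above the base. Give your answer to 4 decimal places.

3.4339em

1.15 × 1.200⁶ = 1.15 × 2.98598 ≈ 3.4339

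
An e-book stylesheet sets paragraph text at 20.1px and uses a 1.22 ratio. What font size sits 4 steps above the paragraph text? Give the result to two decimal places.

20.1 × 1.22⁴ = 20.1 × 2.21533 ≈ 44.53

44.53px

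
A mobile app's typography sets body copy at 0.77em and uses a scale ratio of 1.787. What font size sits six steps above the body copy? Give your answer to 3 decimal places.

0.77 × 1.787⁶ = 0.77 × 32.56472 ≈ 25.075

25.075em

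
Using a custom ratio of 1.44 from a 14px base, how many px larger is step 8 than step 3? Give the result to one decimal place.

217.0px

Step 3: 14.0 × 1.44³ = 41.804px
Step 8: 14.0 × 1.44⁸ = 258.838px
Difference: 258.838 − 41.804 = 217.034px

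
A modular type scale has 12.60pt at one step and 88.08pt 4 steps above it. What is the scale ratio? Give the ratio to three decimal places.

r⁴ = 88.08 / 12.60, so r = (88.08/12.60)^(1/4).
r = 6.9905^(1/4) ≈ 1.6260

1.626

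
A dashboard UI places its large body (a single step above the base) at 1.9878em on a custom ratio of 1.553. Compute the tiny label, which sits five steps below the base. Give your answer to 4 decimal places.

Moving from step +1 to step -5 is 6 steps down, so divide by r⁶.
1.9878 ÷ 1.553⁶ = 1.9878 ÷ 14.02907 ≈ 0.1417

0.1417em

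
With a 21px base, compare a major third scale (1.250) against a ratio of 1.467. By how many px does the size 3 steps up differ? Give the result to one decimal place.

Major third: 21.0 × 1.250³ = 41.016px
At 1.467: 21.0 × 1.467³ = 66.299px
Difference: 66.299 − 41.016 = 25.283px

25.3px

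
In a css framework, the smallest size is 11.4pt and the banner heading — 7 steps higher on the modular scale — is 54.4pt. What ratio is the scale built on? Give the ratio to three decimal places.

The ratio satisfies 11.4 × r⁷ = 54.4, so r = (54.4 / 11.4)^(1/7).
r = 4.7719^(1/7) ≈ 1.2501

1.250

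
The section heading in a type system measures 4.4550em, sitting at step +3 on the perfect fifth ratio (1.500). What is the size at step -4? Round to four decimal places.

The gap is -4 − (3) = -7 steps, so the factor is 1.500^-7.
4.4550 ÷ 1.500⁷ = 4.4550 ÷ 17.08594 ≈ 0.2607

0.2607em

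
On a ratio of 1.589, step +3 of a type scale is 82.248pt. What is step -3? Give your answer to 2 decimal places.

5.11pt

82.248 ÷ 1.589⁶ = 82.248 ÷ 16.09694 ≈ 5.110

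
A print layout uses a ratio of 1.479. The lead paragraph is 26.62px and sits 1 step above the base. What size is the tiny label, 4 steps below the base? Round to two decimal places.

26.62 ÷ 1.479⁵ = 26.62 ÷ 7.07686 ≈ 3.762

3.76px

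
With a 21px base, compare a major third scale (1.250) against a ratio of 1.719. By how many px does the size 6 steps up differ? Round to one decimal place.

461.7px

Major third: 21.0 × 1.250⁶ = 80.109px
At 1.719: 21.0 × 1.719⁶ = 541.844px
Difference: 541.844 − 80.109 = 461.735px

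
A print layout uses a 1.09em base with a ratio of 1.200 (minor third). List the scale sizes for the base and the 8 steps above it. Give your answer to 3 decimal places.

1.090em, 1.308em, 1.570em, 1.884em, 2.260em, 2.712em, 3.255em, 3.906em, 4.687em

Step 0: 1.09em
Step 1: 1.09 × 1.200 = 1.308
Step 2: 1.09 × 1.200² = 1.570
Step 3: 1.09 × 1.200³ = 1.884
Step 4: 1.09 × 1.200⁴ = 2.260
Step 5: 1.09 × 1.200⁵ = 2.712
Step 6: 1.09 × 1.200⁶ = 3.255
Step 7: 1.09 × 1.200⁷ = 3.906
Step 8: 1.09 × 1.200⁸ = 4.687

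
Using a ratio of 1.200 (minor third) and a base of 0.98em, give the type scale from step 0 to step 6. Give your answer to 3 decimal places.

Step 0: 0.98em
Step 1: 0.98 × 1.200 = 1.176
Step 2: 0.98 × 1.200² = 1.411
Step 3: 0.98 × 1.200³ = 1.693
Step 4: 0.98 × 1.200⁴ = 2.032
Step 5: 0.98 × 1.200⁵ = 2.439
Step 6: 0.98 × 1.200⁶ = 2.926

0.980em, 1.176em, 1.411em, 1.693em, 2.032em, 2.439em, 2.926em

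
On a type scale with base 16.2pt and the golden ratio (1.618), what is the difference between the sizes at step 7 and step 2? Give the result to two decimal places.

427.88pt

Step 2: 16.2 × 1.618² = 42.4104pt
Step 7: 16.2 × 1.618⁷ = 470.2888pt
Difference: 470.2888 − 42.4104 = 427.8784pt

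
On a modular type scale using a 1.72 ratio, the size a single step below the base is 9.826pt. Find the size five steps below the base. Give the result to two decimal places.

1.12pt

Moving from step -1 to step -5 is 4 steps down, so divide by r⁴.
9.826 ÷ 1.72⁴ = 9.826 ÷ 8.75213 ≈ 1.123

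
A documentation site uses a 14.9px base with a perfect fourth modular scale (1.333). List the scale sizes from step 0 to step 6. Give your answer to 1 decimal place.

14.9px, 19.9px, 26.5px, 35.3px, 47.0px, 62.7px, 83.6px

Step 0: 14.9px
Step 1: 14.9 × 1.333 = 19.9
Step 2: 14.9 × 1.333² = 26.5
Step 3: 14.9 × 1.333³ = 35.3
Step 4: 14.9 × 1.333⁴ = 47.0
Step 5: 14.9 × 1.333⁵ = 62.7
Step 6: 14.9 × 1.333⁶ = 83.6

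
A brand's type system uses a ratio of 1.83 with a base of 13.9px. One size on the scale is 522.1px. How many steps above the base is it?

6

1.83ⁿ = 522.1 / 13.9 = 37.5612
n = ln(37.5612) / ln(1.83) = 3.6260 / 0.6043 ≈ 6.00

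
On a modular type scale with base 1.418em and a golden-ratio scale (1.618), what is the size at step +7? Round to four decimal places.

Each step on a modular scale multiplies by the ratio, so the size n steps from the base is base × ratioⁿ.
1.418 × 1.618⁷ = 1.418 × 29.03017 ≈ 41.1648

41.1648em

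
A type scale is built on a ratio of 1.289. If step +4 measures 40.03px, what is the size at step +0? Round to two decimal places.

14.50px

Moving from step +4 to step +0 is 4 steps down, so divide by r⁴.
40.03 ÷ 1.289⁴ = 40.03 ÷ 2.76065 ≈ 14.500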